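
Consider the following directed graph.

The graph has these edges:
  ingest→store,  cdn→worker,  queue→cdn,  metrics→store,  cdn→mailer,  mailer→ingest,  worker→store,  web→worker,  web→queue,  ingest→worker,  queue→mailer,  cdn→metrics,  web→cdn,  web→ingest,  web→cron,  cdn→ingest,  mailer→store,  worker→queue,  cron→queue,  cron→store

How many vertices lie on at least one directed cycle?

5

A vertex is on a directed cycle iff it belongs to a strongly connected component of size ≥ 2 (or has a self-loop).
The vertices on cycles are {cdn, queue, ingest, mailer, worker} — 5 in total.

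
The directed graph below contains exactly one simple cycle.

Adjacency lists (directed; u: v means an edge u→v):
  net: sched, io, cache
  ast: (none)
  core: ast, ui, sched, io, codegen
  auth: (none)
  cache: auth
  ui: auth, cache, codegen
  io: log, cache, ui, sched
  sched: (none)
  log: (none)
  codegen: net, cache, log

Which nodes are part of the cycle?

io, ui, net, codegen

DFS with gray/black marking from io:
io gray
  log gray
  log black
  cache gray
    auth gray
    auth black
  cache black
  ui gray
    ui→auth: auth black — skip
    ui→cache: cache black — skip
    codegen gray
      net gray
        sched gray
        sched black
        net→io: io is gray → back edge
Back edge closes the cycle io → ui → codegen → net → io; its vertices are {io, ui, net, codegen}.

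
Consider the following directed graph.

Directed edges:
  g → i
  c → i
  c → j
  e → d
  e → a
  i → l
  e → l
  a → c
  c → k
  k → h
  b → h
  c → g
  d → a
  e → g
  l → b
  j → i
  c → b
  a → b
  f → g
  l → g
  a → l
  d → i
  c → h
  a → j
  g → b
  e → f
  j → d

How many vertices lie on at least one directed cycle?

A vertex is on a directed cycle iff it belongs to a strongly connected component of size ≥ 2 (or has a self-loop).
The vertices on cycles are {a, c, d, g, i, j, l} — 7 in total.

7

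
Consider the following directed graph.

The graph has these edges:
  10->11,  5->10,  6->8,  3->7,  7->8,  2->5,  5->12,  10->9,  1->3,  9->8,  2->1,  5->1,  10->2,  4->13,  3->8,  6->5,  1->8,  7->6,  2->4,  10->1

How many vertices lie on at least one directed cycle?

A vertex is on a directed cycle iff it belongs to a strongly connected component of size ≥ 2 (or has a self-loop).
The vertices on cycles are {1, 2, 3, 5, 6, 7, 10} — 7 in total.

7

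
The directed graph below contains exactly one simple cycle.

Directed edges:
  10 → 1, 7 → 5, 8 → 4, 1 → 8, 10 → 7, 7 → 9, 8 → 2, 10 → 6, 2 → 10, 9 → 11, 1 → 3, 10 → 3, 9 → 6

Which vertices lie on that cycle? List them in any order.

DFS with gray/black marking from 10:
10 gray
  6 gray
  6 black
  7 gray
    9 gray
      9→6: 6 black — skip
      11 gray
      11 black
    9 black
    5 gray
    5 black
  7 black
  1 gray
    3 gray
    3 black
    8 gray
      4 gray
      4 black
      2 gray
        2→10: 10 is gray → back edge
Back edge closes the cycle 10 → 1 → 8 → 2 → 10; its vertices are {1, 2, 8, 10}.

1, 2, 8, 10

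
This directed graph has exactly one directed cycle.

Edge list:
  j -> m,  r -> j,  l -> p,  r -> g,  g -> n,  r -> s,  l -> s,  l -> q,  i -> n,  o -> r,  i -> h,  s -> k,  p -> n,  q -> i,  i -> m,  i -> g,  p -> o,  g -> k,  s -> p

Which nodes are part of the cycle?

o, p, r, s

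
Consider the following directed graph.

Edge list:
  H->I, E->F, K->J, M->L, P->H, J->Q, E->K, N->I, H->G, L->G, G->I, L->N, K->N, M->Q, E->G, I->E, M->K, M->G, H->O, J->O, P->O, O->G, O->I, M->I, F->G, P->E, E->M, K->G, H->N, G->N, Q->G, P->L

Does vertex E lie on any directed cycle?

Yes

E is on a cycle iff E can reach itself via ≥1 edge.
E → M → I → E — yes.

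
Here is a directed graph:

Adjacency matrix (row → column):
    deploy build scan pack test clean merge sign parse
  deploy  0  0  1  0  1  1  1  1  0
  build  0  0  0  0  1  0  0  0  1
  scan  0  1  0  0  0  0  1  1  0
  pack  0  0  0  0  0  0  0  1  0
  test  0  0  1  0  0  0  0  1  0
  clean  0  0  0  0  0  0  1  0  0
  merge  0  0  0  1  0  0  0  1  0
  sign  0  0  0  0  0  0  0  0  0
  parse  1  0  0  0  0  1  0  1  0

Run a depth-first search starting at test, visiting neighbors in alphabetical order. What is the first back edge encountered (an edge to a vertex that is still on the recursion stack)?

deploy→scan

DFS from test (visiting neighbors in alphabetical order); mark gray on enter, black on exit:
test gray
  scan gray
    build gray
      parse gray
        clean gray
          merge gray
            pack gray
              sign gray
              sign black
            pack black
            merge→sign: sign black — skip
          merge black
        clean black
        deploy gray
          deploy→clean: clean black — skip
          deploy→merge: merge black — skip
          deploy→scan: scan is gray → back edge
First back edge: deploy → scan.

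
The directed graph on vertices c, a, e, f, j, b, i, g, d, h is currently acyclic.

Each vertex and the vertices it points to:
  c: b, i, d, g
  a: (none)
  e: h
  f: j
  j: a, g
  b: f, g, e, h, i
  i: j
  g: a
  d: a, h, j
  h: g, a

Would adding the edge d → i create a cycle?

Adding d→i creates a cycle iff i can already reach d.
Explore from i: no path reaches d. The graph stays acyclic.

No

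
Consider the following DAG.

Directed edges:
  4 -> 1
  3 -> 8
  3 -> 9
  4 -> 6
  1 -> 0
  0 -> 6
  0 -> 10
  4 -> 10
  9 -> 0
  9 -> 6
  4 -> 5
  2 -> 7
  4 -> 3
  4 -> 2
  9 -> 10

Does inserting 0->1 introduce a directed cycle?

Adding 0→1 creates a cycle iff 1 can already reach 0.
Path from 1: 1 → 0.
So 1 → … → 0 → 1 is a cycle.

Yes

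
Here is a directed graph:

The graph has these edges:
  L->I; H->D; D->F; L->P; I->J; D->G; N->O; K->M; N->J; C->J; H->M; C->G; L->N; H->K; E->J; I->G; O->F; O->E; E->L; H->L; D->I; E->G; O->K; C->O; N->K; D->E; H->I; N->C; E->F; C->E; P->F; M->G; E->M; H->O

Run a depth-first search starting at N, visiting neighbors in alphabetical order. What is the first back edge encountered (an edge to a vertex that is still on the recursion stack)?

DFS from N (visiting neighbors in alphabetical order); mark gray on enter, black on exit:
N gray
  C gray
    E gray
      F gray
      F black
      G gray
      G black
      J gray
      J black
      L gray
        I gray
          I→G: G black — skip
          I→J: J black — skip
        I black
        L→N: N is gray → back edge
First back edge: L → N.

L→N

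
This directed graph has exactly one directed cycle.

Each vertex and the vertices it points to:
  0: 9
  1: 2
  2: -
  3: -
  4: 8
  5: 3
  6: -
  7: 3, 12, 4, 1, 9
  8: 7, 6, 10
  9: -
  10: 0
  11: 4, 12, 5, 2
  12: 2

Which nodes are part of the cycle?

DFS with gray/black marking from 4:
4 gray
  8 gray
    7 gray
      3 gray
      3 black
      12 gray
        2 gray
        2 black
      12 black
      7→4: 4 is gray → back edge
Back edge closes the cycle 4 → 8 → 7 → 4; its vertices are {4, 7, 8}.

4, 7, 8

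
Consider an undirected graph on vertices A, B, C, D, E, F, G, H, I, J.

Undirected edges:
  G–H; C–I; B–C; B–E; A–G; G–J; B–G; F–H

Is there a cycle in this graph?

No

DFS, tracking each vertex's parent; an edge to a visited non-parent vertex closes a cycle.
Start from D:
visit D (parent –)
visit A (parent –)
  visit G (parent A)
    G–A: parent, skip
    visit B (parent G)
      visit E (parent B)
        E–B: parent, skip
      B–G: parent, skip
      visit C (parent B)
        C–B: parent, skip
        visit I (parent C)
          I–C: parent, skip
    visit H (parent G)
      visit F (parent H)
        F–H: parent, skip
      H–G: parent, skip
    visit J (parent G)
      J–G: parent, skip
No non-parent visited neighbor found — the graph is a forest.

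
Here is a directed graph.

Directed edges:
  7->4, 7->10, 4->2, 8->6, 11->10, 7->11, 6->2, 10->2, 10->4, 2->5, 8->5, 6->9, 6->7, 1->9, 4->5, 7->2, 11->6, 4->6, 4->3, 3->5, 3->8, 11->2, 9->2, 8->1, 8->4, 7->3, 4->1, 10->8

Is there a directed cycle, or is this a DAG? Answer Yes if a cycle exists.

DFS with white/gray/black marking, starting from 8:
8 gray
  1 gray
    9 gray
      2 gray
        5 gray
        5 black
      2 black
    9 black
  1 black
  6 gray
    7 gray
      4 gray
        4→6: 6 is gray → back edge
Back edge found, so a cycle exists: 6 → 7 → 4 → 6.

Yes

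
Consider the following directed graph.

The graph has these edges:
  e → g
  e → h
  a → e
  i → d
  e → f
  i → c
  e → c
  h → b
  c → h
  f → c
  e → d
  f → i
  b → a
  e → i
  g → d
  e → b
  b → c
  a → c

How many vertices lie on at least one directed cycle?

7

A vertex is on a directed cycle iff it belongs to a strongly connected component of size ≥ 2 (or has a self-loop).
The vertices on cycles are {a, b, c, e, f, h, i} — 7 in total.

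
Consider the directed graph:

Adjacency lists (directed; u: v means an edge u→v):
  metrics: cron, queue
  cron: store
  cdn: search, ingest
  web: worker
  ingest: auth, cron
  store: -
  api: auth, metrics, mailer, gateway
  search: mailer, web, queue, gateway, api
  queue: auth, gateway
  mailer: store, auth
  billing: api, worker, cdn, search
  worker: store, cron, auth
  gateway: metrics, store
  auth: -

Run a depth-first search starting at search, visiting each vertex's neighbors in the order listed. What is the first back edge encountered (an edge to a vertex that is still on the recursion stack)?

metrics->queue

DFS from search (visiting each vertex's neighbors in the order listed); mark gray on enter, black on exit:
search gray
  mailer gray
    store gray
    store black
    auth gray
    auth black
  mailer black
  web gray
    worker gray
      worker→store: store black — skip
      cron gray
        cron→store: store black — skip
      cron black
      worker→auth: auth black — skip
    worker black
  web black
  queue gray
    queue→auth: auth black — skip
    gateway gray
      metrics gray
        metrics→cron: cron black — skip
        metrics→queue: queue is gray → back edge
First back edge: metrics → queue.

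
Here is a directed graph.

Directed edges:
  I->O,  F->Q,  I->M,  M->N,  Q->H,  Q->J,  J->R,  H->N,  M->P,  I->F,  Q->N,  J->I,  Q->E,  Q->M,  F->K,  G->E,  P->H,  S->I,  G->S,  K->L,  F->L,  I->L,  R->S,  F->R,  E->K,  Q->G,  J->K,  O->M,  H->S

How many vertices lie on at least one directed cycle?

11

A vertex is on a directed cycle iff it belongs to a strongly connected component of size ≥ 2 (or has a self-loop).
The vertices on cycles are {F, G, H, I, J, M, O, P, Q, R, S} — 11 in total.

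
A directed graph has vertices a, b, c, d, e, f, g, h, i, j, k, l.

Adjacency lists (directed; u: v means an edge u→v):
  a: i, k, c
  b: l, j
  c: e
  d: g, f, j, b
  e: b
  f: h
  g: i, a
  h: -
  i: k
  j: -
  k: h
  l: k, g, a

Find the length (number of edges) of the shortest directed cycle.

For each vertex v, BFS finds the shortest path from v back to v.
The shortest such closed walk is b → l → a → c → e → b, length 5.

5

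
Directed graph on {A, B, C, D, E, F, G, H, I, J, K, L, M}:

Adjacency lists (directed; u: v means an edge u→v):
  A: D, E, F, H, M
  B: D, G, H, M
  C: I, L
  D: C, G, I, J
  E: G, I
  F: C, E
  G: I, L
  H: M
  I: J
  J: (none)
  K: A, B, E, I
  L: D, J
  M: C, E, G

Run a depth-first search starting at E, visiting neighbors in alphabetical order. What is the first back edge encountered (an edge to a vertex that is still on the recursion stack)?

DFS from E (visiting neighbors in alphabetical order); mark gray on enter, black on exit:
E gray
  G gray
    I gray
      J gray
      J black
    I black
    L gray
      D gray
        C gray
          C→I: I black — skip
          C→L: L is gray → back edge
First back edge: C → L.

C->L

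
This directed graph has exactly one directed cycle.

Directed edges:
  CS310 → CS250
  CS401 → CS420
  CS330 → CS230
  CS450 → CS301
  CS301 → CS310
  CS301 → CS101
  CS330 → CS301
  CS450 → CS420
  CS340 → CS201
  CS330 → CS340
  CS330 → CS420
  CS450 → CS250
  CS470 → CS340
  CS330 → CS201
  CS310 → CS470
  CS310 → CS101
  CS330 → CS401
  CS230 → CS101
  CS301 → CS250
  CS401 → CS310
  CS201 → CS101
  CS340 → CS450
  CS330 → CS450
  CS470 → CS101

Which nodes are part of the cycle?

CS301, CS310, CS340, CS450, CS470

DFS with gray/black marking from CS340:
CS340 gray
  CS201 gray
    CS101 gray
    CS101 black
  CS201 black
  CS450 gray
    CS420 gray
    CS420 black
    CS301 gray
      CS250 gray
      CS250 black
      CS301→CS101: CS101 black — skip
      CS310 gray
        CS310→CS101: CS101 black — skip
        CS470 gray
          CS470→CS101: CS101 black — skip
          CS470→CS340: CS340 is gray → back edge
Back edge closes the cycle CS340 → CS450 → CS301 → CS310 → CS470 → CS340; its vertices are {CS301, CS310, CS340, CS450, CS470}.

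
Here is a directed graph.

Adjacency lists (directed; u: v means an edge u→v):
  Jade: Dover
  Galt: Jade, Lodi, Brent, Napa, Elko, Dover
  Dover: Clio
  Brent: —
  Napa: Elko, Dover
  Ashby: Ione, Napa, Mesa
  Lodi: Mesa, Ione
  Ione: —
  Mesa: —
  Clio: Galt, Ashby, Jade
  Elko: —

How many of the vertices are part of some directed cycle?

6

A vertex is on a directed cycle iff it belongs to a strongly connected component of size ≥ 2 (or has a self-loop).
The vertices on cycles are {Clio, Galt, Jade, Napa, Ashby, Dover} — 6 in total.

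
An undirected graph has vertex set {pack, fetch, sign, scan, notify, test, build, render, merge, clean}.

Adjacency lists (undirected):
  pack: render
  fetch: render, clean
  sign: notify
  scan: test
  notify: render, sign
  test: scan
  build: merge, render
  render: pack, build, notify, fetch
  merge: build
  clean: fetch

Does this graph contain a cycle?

No

DFS, tracking each vertex's parent; an edge to a visited non-parent vertex closes a cycle.
Start from merge:
visit merge (parent –)
  visit build (parent merge)
    build–merge: parent, skip
    visit render (parent build)
      visit pack (parent render)
        pack–render: parent, skip
      render–build: parent, skip
      visit notify (parent render)
        notify–render: parent, skip
        visit sign (parent notify)
          sign–notify: parent, skip
      visit fetch (parent render)
        fetch–render: parent, skip
        visit clean (parent fetch)
          clean–fetch: parent, skip
visit scan (parent –)
  visit test (parent scan)
    test–scan: parent, skip
No non-parent visited neighbor found — the graph is a forest.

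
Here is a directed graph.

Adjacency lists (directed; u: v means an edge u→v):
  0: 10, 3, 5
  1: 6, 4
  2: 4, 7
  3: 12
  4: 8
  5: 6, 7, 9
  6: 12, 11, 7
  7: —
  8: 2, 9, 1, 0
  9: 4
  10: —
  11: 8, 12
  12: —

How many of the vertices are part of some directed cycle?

A vertex is on a directed cycle iff it belongs to a strongly connected component of size ≥ 2 (or has a self-loop).
The vertices on cycles are {0, 1, 2, 4, 5, 6, 8, 9, 11} — 9 in total.

9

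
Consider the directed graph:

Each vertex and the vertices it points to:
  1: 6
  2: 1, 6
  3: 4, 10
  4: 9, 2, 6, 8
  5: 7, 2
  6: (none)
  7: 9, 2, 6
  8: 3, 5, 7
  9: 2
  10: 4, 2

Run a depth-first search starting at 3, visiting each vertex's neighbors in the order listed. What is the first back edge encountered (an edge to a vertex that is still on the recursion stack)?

DFS from 3 (visiting each vertex's neighbors in the order listed); mark gray on enter, black on exit:
3 gray
  4 gray
    9 gray
      2 gray
        1 gray
          6 gray
          6 black
        1 black
        2→6: 6 black — skip
      2 black
    9 black
    4→2: 2 black — skip
    4→6: 6 black — skip
    8 gray
      8→3: 3 is gray → back edge
First back edge: 8 → 3.

8→3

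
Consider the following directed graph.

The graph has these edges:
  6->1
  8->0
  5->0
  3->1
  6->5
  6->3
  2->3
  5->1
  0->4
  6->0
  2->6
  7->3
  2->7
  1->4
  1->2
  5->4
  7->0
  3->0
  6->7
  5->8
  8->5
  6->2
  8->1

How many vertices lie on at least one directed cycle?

A vertex is on a directed cycle iff it belongs to a strongly connected component of size ≥ 2 (or has a self-loop).
The vertices on cycles are {1, 2, 3, 5, 6, 7, 8} — 7 in total.

7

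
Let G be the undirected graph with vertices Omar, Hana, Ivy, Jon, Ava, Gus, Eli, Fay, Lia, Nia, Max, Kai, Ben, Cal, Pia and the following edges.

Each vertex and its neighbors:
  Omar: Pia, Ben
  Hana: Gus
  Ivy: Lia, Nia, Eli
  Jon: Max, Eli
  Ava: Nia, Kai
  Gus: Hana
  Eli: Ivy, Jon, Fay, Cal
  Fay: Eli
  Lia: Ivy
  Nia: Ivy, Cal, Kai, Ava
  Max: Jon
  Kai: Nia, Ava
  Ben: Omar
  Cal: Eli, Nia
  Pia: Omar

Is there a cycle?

Yes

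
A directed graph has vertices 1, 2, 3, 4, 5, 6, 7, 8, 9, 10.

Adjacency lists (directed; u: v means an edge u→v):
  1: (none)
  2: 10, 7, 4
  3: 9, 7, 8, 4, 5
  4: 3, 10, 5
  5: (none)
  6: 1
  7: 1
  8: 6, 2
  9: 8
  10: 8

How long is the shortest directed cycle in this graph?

2

For each vertex v, BFS finds the shortest path from v back to v.
The shortest such closed walk is 3 → 4 → 3, length 2.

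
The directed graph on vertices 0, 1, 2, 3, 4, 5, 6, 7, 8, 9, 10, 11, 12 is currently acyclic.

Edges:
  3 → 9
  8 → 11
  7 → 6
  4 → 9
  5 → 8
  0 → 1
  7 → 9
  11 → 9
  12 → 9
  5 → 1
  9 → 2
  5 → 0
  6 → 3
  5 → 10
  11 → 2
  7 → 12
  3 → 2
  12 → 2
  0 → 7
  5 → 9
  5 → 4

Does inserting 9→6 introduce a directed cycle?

Yes

Adding 9→6 creates a cycle iff 6 can already reach 9.
Path from 6: 6 → 3 → 9.
So 6 → … → 9 → 6 is a cycle.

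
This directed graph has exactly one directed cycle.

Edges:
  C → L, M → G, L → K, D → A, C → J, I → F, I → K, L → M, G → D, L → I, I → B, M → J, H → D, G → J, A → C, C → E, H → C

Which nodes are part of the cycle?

DFS with gray/black marking from D:
D gray
  A gray
    C gray
      J gray
      J black
      L gray
        I gray
          K gray
          K black
          B gray
          B black
          F gray
          F black
        I black
        M gray
          G gray
            G→D: D is gray → back edge
Back edge closes the cycle D → A → C → L → M → G → D; its vertices are {A, C, D, G, L, M}.

A, C, D, G, L, M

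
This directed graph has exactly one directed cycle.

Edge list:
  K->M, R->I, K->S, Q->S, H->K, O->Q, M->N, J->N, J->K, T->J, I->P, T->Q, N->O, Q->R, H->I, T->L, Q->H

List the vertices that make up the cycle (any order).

H, K, M, N, O, Q

DFS with gray/black marking from Q:
Q gray
  R gray
    I gray
      P gray
      P black
    I black
  R black
  H gray
    H→I: I black — skip
    K gray
      S gray
      S black
      M gray
        N gray
          O gray
            O→Q: Q is gray → back edge
Back edge closes the cycle Q → H → K → M → N → O → Q; its vertices are {H, K, M, N, O, Q}.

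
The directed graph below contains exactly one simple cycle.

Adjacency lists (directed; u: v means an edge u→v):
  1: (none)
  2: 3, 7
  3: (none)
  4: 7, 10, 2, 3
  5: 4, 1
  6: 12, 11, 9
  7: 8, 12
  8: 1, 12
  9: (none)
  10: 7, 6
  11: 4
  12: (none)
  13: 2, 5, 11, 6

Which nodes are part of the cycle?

4, 6, 10, 11

DFS with gray/black marking from 6:
6 gray
  12 gray
  12 black
  11 gray
    4 gray
      7 gray
        8 gray
          1 gray
          1 black
          8→12: 12 black — skip
        8 black
        7→12: 12 black — skip
      7 black
      10 gray
        10→7: 7 black — skip
        10→6: 6 is gray → back edge
Back edge closes the cycle 6 → 11 → 4 → 10 → 6; its vertices are {4, 6, 10, 11}.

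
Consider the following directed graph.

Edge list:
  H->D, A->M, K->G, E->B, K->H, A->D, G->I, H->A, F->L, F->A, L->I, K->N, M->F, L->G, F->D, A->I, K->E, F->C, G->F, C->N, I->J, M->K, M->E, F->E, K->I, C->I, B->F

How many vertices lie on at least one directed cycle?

9

A vertex is on a directed cycle iff it belongs to a strongly connected component of size ≥ 2 (or has a self-loop).
The vertices on cycles are {A, B, E, F, G, H, K, L, M} — 9 in total.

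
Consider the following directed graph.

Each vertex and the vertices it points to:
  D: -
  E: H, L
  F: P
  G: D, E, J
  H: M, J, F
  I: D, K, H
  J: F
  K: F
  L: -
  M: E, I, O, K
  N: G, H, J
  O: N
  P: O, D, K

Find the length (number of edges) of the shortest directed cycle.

3

For each vertex v, BFS finds the shortest path from v back to v.
The shortest such closed walk is M → E → H → M, length 3.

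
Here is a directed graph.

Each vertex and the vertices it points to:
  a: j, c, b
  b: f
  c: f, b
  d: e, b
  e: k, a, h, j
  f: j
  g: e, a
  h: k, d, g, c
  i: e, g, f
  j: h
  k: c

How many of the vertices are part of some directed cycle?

10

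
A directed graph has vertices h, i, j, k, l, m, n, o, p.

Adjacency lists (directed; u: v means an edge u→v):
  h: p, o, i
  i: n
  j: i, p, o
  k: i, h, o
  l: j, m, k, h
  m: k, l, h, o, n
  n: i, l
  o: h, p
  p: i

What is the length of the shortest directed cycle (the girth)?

For each vertex v, BFS finds the shortest path from v back to v.
The shortest such closed walk is l → m → l, length 2.

2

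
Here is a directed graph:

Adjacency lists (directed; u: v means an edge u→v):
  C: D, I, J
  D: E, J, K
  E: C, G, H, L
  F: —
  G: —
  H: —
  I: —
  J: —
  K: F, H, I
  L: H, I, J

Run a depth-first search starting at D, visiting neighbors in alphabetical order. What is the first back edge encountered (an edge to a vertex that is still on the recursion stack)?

DFS from D (visiting neighbors in alphabetical order); mark gray on enter, black on exit:
D gray
  E gray
    C gray
      C→D: D is gray → back edge
First back edge: C → D.

C->D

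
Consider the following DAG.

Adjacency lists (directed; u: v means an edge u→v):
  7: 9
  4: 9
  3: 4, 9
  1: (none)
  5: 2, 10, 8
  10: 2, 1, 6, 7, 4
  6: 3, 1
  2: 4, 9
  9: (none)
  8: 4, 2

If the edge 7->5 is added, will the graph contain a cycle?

Yes

Adding 7→5 creates a cycle iff 5 can already reach 7.
Path from 5: 5 → 10 → 7.
So 5 → … → 7 → 5 is a cycle.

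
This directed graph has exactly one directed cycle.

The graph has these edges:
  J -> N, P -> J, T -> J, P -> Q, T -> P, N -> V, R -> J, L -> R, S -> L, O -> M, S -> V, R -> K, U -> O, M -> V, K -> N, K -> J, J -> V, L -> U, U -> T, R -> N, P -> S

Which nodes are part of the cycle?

DFS with gray/black marking from L:
L gray
  R gray
    K gray
      J gray
        V gray
        V black
        N gray
          N→V: V black — skip
        N black
      J black
      K→N: N black — skip
    K black
    R→N: N black — skip
    R→J: J black — skip
  R black
  U gray
    O gray
      M gray
        M→V: V black — skip
      M black
    O black
    T gray
      P gray
        S gray
          S→L: L is gray → back edge
Back edge closes the cycle L → U → T → P → S → L; its vertices are {L, P, S, T, U}.

L, P, S, T, U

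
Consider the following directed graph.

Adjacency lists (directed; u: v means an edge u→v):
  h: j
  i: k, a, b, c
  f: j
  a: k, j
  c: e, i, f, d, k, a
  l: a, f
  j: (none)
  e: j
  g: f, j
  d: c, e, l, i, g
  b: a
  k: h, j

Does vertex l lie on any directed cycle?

No

l lies on a cycle iff there is a path from l back to itself.
Exploring from l, it never reaches itself; equivalently, its strongly connected component is a singleton.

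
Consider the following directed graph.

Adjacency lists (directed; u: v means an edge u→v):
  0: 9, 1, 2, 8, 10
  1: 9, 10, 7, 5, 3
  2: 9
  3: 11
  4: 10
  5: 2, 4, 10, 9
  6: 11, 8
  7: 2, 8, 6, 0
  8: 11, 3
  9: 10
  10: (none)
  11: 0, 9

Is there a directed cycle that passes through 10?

No

10 lies on a cycle iff there is a path from 10 back to itself.
Exploring from 10, it never reaches itself; equivalently, its strongly connected component is a singleton.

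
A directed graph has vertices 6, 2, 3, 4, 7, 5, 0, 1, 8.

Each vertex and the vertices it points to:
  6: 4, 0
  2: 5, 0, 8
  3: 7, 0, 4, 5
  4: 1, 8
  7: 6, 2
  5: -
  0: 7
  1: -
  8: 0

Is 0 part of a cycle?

0 is on a cycle iff 0 can reach itself via ≥1 edge.
0 → 7 → 6 → 0 — yes.

Yes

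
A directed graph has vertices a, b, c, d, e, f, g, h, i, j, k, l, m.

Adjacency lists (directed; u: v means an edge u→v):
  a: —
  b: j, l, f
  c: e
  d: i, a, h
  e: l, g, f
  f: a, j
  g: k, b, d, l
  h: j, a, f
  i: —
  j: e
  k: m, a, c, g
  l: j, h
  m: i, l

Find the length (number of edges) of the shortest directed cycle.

2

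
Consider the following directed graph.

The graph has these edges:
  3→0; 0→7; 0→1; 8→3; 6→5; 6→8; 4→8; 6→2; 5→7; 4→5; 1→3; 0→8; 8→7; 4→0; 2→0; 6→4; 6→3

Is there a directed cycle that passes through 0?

0 is on a cycle iff 0 can reach itself via ≥1 edge.
0 → 1 → 3 → 0 — yes.

Yes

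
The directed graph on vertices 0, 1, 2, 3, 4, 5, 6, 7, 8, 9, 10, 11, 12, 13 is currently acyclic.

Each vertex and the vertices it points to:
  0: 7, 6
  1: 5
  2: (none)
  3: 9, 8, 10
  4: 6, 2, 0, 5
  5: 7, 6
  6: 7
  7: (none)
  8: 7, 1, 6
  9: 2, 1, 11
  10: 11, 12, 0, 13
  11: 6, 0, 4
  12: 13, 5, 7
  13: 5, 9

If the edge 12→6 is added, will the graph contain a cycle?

No

Adding 12→6 creates a cycle iff 6 can already reach 12.
Explore from 6: no path reaches 12. The graph stays acyclic.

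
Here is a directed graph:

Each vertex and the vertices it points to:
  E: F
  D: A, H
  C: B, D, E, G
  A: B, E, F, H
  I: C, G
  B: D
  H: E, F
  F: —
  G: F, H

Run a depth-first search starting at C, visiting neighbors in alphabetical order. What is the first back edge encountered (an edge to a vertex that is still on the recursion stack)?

A→B

DFS from C (visiting neighbors in alphabetical order); mark gray on enter, black on exit:
C gray
  B gray
    D gray
      A gray
        A→B: B is gray → back edge
First back edge: A → B.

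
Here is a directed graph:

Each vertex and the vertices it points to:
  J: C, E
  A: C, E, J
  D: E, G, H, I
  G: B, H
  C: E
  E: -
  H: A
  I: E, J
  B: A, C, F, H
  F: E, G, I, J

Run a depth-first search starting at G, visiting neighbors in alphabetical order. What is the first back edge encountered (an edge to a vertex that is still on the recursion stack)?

F→G

DFS from G (visiting neighbors in alphabetical order); mark gray on enter, black on exit:
G gray
  B gray
    A gray
      C gray
        E gray
        E black
      C black
      A→E: E black — skip
      J gray
        J→C: C black — skip
        J→E: E black — skip
      J black
    A black
    B→C: C black — skip
    F gray
      F→E: E black — skip
      F→G: G is gray → back edge
First back edge: F → G.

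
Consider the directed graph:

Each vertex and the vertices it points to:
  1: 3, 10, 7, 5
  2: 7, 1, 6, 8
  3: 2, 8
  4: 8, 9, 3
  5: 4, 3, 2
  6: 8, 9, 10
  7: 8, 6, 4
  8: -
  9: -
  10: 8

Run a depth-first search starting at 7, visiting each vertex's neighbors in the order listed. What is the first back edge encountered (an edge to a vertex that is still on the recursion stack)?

2→7

DFS from 7 (visiting each vertex's neighbors in the order listed); mark gray on enter, black on exit:
7 gray
  8 gray
  8 black
  6 gray
    6→8: 8 black — skip
    9 gray
    9 black
    10 gray
      10→8: 8 black — skip
    10 black
  6 black
  4 gray
    4→8: 8 black — skip
    4→9: 9 black — skip
    3 gray
      2 gray
        2→7: 7 is gray → back edge
First back edge: 2 → 7.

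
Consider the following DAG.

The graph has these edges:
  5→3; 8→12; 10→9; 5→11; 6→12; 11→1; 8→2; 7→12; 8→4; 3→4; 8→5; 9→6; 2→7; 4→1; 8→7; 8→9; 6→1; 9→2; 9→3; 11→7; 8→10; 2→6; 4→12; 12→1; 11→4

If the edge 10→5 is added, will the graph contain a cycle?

No

Adding 10→5 creates a cycle iff 5 can already reach 10.
Explore from 5: no path reaches 10. The graph stays acyclic.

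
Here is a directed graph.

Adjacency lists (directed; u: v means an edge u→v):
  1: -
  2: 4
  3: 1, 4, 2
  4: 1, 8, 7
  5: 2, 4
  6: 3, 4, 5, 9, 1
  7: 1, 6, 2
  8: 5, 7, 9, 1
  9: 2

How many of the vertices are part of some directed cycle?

8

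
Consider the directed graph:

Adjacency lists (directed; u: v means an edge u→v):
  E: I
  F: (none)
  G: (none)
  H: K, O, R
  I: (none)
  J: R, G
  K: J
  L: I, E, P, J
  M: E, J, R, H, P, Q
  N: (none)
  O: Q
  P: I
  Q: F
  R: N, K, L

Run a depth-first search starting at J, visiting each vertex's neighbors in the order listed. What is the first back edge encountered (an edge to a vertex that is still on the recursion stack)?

K->J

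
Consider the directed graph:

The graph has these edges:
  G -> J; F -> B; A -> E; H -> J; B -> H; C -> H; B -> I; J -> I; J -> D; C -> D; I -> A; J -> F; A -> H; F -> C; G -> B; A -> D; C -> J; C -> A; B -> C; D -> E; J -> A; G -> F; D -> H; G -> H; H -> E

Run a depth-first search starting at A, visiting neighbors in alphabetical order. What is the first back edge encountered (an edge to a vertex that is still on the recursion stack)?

J->A

DFS from A (visiting neighbors in alphabetical order); mark gray on enter, black on exit:
A gray
  D gray
    E gray
    E black
    H gray
      H→E: E black — skip
      J gray
        J→A: A is gray → back edge
First back edge: J → A.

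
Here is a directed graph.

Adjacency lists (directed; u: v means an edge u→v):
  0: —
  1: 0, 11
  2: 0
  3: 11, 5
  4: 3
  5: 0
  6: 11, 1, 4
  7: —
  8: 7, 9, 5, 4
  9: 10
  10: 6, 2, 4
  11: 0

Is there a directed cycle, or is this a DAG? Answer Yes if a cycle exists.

No

DFS with white/gray/black marking, starting from 8:
8 gray
  7 gray
  7 black
  9 gray
    10 gray
      6 gray
        11 gray
          0 gray
          0 black
        11 black
        1 gray
          1→0: 0 black — skip
          1→11: 11 black — skip
        1 black
        4 gray
          3 gray
            3→11: 11 black — skip
            5 gray
              5→0: 0 black — skip
            5 black
          3 black
        4 black
      6 black
      2 gray
        2→0: 0 black — skip
      2 black
      10→4: 4 black — skip
    10 black
  9 black
  8→5: 5 black — skip
  8→4: 4 black — skip
8 black
Every edge goes to a white or black vertex — no back edge, so the graph is acyclic.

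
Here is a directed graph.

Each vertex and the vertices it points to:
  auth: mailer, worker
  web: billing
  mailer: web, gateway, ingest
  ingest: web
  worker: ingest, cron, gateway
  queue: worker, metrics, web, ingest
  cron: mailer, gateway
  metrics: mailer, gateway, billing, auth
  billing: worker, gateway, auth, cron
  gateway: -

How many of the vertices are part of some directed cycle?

A vertex is on a directed cycle iff it belongs to a strongly connected component of size ≥ 2 (or has a self-loop).
The vertices on cycles are {web, auth, cron, ingest, mailer, worker, billing} — 7 in total.

7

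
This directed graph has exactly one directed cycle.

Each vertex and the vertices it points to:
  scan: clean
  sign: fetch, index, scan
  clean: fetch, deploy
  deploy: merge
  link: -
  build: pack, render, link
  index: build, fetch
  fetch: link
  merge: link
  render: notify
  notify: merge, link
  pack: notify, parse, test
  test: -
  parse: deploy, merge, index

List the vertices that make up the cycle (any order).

DFS with gray/black marking from index:
index gray
  build gray
    pack gray
      notify gray
        merge gray
          link gray
          link black
        merge black
        notify→link: link black — skip
      notify black
      parse gray
        deploy gray
          deploy→merge: merge black — skip
        deploy black
        parse→merge: merge black — skip
        parse→index: index is gray → back edge
Back edge closes the cycle index → build → pack → parse → index; its vertices are {pack, build, index, parse}.

pack, build, index, parse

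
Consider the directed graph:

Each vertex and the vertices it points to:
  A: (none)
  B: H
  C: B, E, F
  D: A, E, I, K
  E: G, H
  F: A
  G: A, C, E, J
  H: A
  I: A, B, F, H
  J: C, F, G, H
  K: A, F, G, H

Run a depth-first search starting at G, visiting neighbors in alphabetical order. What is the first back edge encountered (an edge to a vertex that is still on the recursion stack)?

DFS from G (visiting neighbors in alphabetical order); mark gray on enter, black on exit:
G gray
  A gray
  A black
  C gray
    B gray
      H gray
        H→A: A black — skip
      H black
    B black
    E gray
      E→G: G is gray → back edge
First back edge: E → G.

E→G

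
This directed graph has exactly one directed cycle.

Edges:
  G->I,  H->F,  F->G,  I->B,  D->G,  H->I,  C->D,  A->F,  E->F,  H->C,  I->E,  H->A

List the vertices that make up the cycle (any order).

DFS with gray/black marking from I:
I gray
  E gray
    F gray
      G gray
        G→I: I is gray → back edge
Back edge closes the cycle I → E → F → G → I; its vertices are {E, F, G, I}.

E, F, G, I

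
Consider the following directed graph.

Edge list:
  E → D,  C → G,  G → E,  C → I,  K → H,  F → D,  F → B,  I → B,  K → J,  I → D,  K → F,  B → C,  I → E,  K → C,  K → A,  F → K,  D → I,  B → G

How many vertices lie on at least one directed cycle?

A vertex is on a directed cycle iff it belongs to a strongly connected component of size ≥ 2 (or has a self-loop).
The vertices on cycles are {B, C, D, E, F, G, I, K} — 8 in total.

8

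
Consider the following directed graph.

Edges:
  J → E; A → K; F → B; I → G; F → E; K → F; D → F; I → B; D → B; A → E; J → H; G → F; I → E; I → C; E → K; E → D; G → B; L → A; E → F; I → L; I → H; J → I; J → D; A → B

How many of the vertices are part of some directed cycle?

4

A vertex is on a directed cycle iff it belongs to a strongly connected component of size ≥ 2 (or has a self-loop).
The vertices on cycles are {D, E, F, K} — 4 in total.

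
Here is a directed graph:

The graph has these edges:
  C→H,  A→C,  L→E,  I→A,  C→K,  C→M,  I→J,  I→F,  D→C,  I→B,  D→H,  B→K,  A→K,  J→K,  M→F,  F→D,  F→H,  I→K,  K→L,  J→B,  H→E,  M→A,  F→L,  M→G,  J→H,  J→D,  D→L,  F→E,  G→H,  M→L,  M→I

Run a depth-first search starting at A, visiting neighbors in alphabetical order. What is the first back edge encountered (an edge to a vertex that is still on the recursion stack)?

DFS from A (visiting neighbors in alphabetical order); mark gray on enter, black on exit:
A gray
  C gray
    H gray
      E gray
      E black
    H black
    K gray
      L gray
        L→E: E black — skip
      L black
    K black
    M gray
      M→A: A is gray → back edge
First back edge: M → A.

M→A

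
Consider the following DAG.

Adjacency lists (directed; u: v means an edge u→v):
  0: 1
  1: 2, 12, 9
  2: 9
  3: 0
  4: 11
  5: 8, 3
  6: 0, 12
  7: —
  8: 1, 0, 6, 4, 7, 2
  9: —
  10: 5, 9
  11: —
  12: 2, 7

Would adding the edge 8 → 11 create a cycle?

Adding 8→11 creates a cycle iff 11 can already reach 8.
Explore from 11: no path reaches 8. The graph stays acyclic.

No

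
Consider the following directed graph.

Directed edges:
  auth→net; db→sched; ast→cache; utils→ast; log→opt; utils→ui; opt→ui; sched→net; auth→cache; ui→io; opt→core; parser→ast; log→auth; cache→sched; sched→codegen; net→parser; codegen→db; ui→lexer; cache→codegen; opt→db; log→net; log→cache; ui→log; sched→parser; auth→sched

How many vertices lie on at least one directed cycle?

A vertex is on a directed cycle iff it belongs to a strongly connected component of size ≥ 2 (or has a self-loop).
The vertices on cycles are {db, ui, ast, log, net, opt, cache, sched, parser, codegen} — 10 in total.

10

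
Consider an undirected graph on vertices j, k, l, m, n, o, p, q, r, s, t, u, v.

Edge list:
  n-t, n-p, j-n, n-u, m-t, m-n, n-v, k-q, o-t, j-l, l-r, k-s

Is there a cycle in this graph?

Yes

DFS, tracking each vertex's parent; an edge to a visited non-parent vertex closes a cycle.
Start from s:
visit s (parent –)
  visit k (parent s)
    visit q (parent k)
      q–k: parent, skip
    k–s: parent, skip
visit j (parent –)
  visit l (parent j)
    l–j: parent, skip
    visit r (parent l)
      r–l: parent, skip
  visit n (parent j)
    visit v (parent n)
      v–n: parent, skip
    visit t (parent n)
      t–n: parent, skip
      visit m (parent t)
        m–n: n visited and ≠ parent → cycle
Cycle: n – t – m – n.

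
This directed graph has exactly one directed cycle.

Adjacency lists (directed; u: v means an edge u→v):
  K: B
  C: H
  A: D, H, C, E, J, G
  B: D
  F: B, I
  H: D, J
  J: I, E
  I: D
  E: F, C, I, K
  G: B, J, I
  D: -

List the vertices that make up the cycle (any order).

DFS with gray/black marking from E:
E gray
  F gray
    B gray
      D gray
      D black
    B black
    I gray
      I→D: D black — skip
    I black
  F black
  C gray
    H gray
      H→D: D black — skip
      J gray
        J→I: I black — skip
        J→E: E is gray → back edge
Back edge closes the cycle E → C → H → J → E; its vertices are {C, E, H, J}.

C, E, H, J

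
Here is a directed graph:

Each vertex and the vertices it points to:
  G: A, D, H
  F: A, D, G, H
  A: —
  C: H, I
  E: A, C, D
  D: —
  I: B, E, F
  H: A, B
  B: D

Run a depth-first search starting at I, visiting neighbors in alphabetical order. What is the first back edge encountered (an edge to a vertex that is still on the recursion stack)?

C→I

DFS from I (visiting neighbors in alphabetical order); mark gray on enter, black on exit:
I gray
  B gray
    D gray
    D black
  B black
  E gray
    A gray
    A black
    C gray
      H gray
        H→A: A black — skip
        H→B: B black — skip
      H black
      C→I: I is gray → back edge
First back edge: C → I.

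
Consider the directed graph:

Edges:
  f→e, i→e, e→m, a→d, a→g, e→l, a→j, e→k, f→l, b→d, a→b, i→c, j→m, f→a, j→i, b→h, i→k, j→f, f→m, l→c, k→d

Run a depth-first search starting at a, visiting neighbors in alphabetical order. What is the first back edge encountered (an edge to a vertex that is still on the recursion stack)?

f->a

DFS from a (visiting neighbors in alphabetical order); mark gray on enter, black on exit:
a gray
  b gray
    d gray
    d black
    h gray
    h black
  b black
  a→d: d black — skip
  g gray
  g black
  j gray
    f gray
      f→a: a is gray → back edge
First back edge: f → a.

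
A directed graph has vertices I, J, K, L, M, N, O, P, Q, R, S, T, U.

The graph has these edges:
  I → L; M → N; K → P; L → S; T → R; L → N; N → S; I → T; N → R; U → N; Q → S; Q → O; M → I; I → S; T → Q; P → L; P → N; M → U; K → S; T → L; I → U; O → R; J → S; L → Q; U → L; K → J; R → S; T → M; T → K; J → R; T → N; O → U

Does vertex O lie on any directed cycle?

Yes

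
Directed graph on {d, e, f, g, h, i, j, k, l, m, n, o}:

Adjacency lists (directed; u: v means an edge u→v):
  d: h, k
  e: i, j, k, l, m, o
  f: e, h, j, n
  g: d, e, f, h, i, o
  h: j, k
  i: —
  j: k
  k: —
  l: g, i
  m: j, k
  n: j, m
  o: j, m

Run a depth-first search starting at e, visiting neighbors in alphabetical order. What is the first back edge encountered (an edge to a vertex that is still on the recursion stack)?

g->e

DFS from e (visiting neighbors in alphabetical order); mark gray on enter, black on exit:
e gray
  i gray
  i black
  j gray
    k gray
    k black
  j black
  e→k: k black — skip
  l gray
    g gray
      d gray
        h gray
          h→j: j black — skip
          h→k: k black — skip
        h black
        d→k: k black — skip
      d black
      g→e: e is gray → back edge
First back edge: g → e.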